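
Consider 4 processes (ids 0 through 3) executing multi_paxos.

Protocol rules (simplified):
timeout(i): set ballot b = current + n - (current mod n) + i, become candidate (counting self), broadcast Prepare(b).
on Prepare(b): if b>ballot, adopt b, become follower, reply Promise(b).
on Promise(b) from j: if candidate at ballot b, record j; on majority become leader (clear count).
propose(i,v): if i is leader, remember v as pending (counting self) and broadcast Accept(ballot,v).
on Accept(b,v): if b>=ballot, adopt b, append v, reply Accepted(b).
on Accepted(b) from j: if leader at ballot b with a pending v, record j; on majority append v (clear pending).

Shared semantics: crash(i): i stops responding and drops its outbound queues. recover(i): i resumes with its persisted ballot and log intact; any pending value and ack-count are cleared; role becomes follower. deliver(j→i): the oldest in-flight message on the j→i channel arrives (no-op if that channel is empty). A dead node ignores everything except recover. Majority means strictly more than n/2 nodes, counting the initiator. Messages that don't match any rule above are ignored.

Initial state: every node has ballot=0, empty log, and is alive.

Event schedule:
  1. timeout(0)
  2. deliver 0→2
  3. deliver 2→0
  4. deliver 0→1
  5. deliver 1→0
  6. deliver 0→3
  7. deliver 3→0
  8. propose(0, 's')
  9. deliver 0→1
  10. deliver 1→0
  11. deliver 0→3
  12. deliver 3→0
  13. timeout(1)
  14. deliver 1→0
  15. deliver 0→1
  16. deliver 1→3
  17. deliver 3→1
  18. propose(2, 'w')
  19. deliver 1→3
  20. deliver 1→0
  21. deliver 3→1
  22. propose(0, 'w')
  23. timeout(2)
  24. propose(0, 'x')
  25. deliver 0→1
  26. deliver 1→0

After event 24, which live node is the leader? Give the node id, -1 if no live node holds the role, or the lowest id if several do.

after 1 — timeout(0): n0:cand/b4/[-]
after 2 — deliver 0→2: n2:foll/b4/[-]
after 3 — deliver 2→0: ·
after 4 — deliver 0→1: n1:foll/b4/[-]
after 5 — deliver 1→0: n0:lead/b4/[-]
after 6 — deliver 0→3: n3:foll/b4/[-]
after 7 — deliver 3→0: ·
after 8 — propose(0,'s'): ·
after 9 — deliver 0→1: n1:foll/b4/[s]
after 10 — deliver 1→0: ·
after 11 — deliver 0→3: n3:foll/b4/[s]
after 12 — deliver 3→0: n0:lead/b4/[s]
after 13 — timeout(1): n1:cand/b9/[s]
after 14 — deliver 1→0: n0:foll/b9/[s]
after 15 — deliver 0→1: ·
after 16 — deliver 1→3: n3:foll/b9/[s]
after 17 — deliver 3→1: n1:lead/b9/[s]
after 18 — propose(2,'w'): ·
after 19 — deliver 1→3: ·
after 20 — deliver 1→0: ·
after 21 — deliver 3→1: ·
after 22 — propose(0,'w'): ·
after 23 — timeout(2): n2:cand/b10/[-]
after 24 — propose(0,'x'): ·

1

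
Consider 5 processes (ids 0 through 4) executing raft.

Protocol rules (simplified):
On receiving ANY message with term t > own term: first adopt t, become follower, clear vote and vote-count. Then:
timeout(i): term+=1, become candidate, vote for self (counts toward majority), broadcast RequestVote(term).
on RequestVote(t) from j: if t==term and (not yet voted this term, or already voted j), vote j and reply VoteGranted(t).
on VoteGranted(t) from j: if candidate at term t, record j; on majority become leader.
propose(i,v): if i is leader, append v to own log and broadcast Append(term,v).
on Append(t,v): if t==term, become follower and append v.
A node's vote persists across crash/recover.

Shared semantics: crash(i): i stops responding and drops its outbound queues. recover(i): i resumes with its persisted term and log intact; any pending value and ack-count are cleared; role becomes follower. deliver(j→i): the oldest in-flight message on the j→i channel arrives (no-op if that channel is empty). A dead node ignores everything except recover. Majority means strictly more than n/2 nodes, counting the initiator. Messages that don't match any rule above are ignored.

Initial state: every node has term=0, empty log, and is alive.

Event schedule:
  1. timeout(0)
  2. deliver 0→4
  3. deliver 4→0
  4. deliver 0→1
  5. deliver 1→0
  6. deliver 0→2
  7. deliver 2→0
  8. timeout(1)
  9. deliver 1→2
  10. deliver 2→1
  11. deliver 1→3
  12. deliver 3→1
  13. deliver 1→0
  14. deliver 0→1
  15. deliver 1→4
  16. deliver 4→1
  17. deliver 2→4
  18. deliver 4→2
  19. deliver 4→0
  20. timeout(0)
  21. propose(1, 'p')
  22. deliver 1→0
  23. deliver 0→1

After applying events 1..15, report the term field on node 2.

e1 timeout(0): 0[cand,t=1,-]
e2 deliver 0→4: 4[foll,t=1,-]
e3 deliver 4→0: ·
e4 deliver 0→1: 1[foll,t=1,-]
e5 deliver 1→0: 0[lead,t=1,-]
e6 deliver 0→2: 2[foll,t=1,-]
e7 deliver 2→0: ·
e8 timeout(1): 1[cand,t=2,-]
e9 deliver 1→2: 2[foll,t=2,-]
e10 deliver 2→1: ·
e11 deliver 1→3: 3[foll,t=2,-]
e12 deliver 3→1: 1[lead,t=2,-]
e13 deliver 1→0: 0[foll,t=2,-]
e14 deliver 0→1: ·
e15 deliver 1→4: 4[foll,t=2,-]

2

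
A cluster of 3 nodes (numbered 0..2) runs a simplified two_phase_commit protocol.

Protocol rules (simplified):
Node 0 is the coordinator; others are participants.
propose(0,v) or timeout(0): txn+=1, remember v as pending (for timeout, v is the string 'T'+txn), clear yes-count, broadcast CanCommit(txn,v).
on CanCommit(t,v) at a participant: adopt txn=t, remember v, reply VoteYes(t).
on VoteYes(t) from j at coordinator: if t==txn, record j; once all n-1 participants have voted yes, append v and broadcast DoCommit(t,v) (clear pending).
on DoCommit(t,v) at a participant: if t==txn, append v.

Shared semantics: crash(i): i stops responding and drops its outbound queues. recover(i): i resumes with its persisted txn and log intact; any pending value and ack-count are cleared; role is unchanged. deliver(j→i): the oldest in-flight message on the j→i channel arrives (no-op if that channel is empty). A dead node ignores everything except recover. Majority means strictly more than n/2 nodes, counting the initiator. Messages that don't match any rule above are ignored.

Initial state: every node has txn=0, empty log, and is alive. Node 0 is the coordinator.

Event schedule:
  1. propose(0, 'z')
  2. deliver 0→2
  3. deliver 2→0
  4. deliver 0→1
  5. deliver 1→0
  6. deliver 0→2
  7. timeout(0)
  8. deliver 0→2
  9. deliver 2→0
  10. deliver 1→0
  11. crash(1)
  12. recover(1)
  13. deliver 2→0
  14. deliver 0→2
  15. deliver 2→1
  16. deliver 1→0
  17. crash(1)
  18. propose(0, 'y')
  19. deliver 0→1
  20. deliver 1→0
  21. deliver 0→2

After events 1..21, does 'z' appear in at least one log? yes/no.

yes

after 1 — propose(0,'z'): n0:coor/t1/[-]
after 2 — deliver 0→2: n2:part/t1/[-]
after 3 — deliver 2→0: ·
after 4 — deliver 0→1: n1:part/t1/[-]
after 5 — deliver 1→0: n0:coor/t1/[z]
after 6 — deliver 0→2: n2:part/t1/[z]
after 7 — timeout(0): n0:coor/t2/[z]
after 8 — deliver 0→2: n2:part/t2/[z]
after 9 — deliver 2→0: ·
after 10 — deliver 1→0: ·
after 11 — crash(1): n1:✗part/t1/[-]
after 12 — recover(1): n1:part/t1/[-]
after 13 — deliver 2→0: ·
after 14 — deliver 0→2: ·
after 15 — deliver 2→1: ·
after 16 — deliver 1→0: ·
after 17 — crash(1): n1:✗part/t1/[-]
after 18 — propose(0,'y'): n0:coor/t3/[z]
after 19 — deliver 0→1: ·
after 20 — deliver 1→0: ·
after 21 — deliver 0→2: n2:part/t3/[z]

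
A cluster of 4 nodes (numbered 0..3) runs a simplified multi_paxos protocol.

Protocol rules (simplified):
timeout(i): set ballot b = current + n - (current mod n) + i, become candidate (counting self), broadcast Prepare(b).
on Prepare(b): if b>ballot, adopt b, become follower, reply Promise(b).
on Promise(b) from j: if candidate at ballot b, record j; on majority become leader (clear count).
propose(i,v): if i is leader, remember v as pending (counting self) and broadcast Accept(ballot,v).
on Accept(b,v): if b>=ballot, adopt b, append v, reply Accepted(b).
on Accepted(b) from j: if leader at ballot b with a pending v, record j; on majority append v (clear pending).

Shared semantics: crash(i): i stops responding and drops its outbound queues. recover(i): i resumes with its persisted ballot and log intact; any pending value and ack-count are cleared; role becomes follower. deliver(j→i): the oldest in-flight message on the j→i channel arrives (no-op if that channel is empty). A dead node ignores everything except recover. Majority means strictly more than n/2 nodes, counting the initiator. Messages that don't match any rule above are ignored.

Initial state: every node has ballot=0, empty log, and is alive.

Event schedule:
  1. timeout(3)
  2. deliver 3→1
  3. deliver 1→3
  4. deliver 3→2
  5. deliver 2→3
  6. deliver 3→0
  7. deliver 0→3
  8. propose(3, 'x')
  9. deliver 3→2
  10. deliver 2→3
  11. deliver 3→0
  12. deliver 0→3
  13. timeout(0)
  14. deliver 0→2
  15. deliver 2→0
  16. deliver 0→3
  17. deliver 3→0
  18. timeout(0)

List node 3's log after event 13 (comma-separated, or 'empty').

x

[1] timeout(3) → N3(cand b7 [-])
[2] deliver 3→1 → N1(foll b7 [-])
[3] deliver 1→3 → ∅
[4] deliver 3→2 → N2(foll b7 [-])
[5] deliver 2→3 → N3(lead b7 [-])
[6] deliver 3→0 → N0(foll b7 [-])
[7] deliver 0→3 → ∅
[8] propose(3,'x') → ∅
[9] deliver 3→2 → N2(foll b7 [x])
[10] deliver 2→3 → ∅
[11] deliver 3→0 → N0(foll b7 [x])
[12] deliver 0→3 → N3(lead b7 [x])
[13] timeout(0) → N0(cand b8 [x])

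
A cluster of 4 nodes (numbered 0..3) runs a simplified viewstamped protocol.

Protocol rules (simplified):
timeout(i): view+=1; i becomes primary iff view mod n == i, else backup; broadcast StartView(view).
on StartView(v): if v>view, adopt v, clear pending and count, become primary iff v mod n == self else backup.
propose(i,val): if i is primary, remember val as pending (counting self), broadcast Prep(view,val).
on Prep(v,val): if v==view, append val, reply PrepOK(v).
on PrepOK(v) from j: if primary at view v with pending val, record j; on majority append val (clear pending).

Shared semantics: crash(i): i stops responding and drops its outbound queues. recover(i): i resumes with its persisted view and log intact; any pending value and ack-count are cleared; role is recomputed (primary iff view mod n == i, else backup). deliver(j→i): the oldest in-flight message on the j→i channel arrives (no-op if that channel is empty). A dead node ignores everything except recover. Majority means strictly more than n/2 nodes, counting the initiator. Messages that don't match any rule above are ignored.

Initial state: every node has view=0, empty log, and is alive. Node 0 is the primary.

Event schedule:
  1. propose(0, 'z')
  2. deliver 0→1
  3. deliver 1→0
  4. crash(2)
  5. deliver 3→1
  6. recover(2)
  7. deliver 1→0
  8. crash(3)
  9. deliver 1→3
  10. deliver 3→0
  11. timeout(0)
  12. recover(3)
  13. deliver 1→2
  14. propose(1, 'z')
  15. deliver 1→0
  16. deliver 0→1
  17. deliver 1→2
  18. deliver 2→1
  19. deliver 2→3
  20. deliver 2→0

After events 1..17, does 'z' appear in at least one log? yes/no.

yes

[1] propose(0,'z') → ∅
[2] deliver 0→1 → N1(back v0 [z])
[3] deliver 1→0 → ∅
[4] crash(2) → N2(✗back v0 [-])
[5] deliver 3→1 → ∅
[6] recover(2) → N2(back v0 [-])
[7] deliver 1→0 → ∅
[8] crash(3) → N3(✗back v0 [-])
[9] deliver 1→3 → ∅
[10] deliver 3→0 → ∅
[11] timeout(0) → N0(back v1 [-])
[12] recover(3) → N3(back v0 [-])
[13] deliver 1→2 → ∅
[14] propose(1,'z') → ∅
[15] deliver 1→0 → ∅
[16] deliver 0→1 → N1(prim v1 [z])
[17] deliver 1→2 → ∅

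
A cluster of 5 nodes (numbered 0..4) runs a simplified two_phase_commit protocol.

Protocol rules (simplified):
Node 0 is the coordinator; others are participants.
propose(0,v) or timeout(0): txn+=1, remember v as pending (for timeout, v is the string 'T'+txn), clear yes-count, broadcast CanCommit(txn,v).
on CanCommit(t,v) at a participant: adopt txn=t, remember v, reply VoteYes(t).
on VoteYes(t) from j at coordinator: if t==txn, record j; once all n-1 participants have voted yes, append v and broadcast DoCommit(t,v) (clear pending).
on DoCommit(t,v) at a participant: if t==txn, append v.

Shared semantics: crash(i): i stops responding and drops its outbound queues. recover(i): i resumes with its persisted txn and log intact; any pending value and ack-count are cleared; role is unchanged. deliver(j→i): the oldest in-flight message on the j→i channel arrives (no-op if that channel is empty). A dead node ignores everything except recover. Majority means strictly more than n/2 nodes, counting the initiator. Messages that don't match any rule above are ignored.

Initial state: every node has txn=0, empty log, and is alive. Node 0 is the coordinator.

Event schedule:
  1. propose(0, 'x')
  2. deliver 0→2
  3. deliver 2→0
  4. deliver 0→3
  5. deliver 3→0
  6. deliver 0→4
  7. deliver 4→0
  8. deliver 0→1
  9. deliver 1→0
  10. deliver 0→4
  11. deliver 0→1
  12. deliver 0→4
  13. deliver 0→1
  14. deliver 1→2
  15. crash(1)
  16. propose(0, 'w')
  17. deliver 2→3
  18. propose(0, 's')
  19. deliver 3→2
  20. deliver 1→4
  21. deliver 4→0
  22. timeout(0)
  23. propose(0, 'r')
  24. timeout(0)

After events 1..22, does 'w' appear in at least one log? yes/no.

after 1 — propose(0,'x'): n0:coor/t1/[-]
after 2 — deliver 0→2: n2:part/t1/[-]
after 3 — deliver 2→0: ·
after 4 — deliver 0→3: n3:part/t1/[-]
after 5 — deliver 3→0: ·
after 6 — deliver 0→4: n4:part/t1/[-]
after 7 — deliver 4→0: ·
after 8 — deliver 0→1: n1:part/t1/[-]
after 9 — deliver 1→0: n0:coor/t1/[x]
after 10 — deliver 0→4: n4:part/t1/[x]
after 11 — deliver 0→1: n1:part/t1/[x]
after 12 — deliver 0→4: ·
after 13 — deliver 0→1: ·
after 14 — deliver 1→2: ·
after 15 — crash(1): n1:✗part/t1/[x]
after 16 — propose(0,'w'): n0:coor/t2/[x]
after 17 — deliver 2→3: ·
after 18 — propose(0,'s'): n0:coor/t3/[x]
after 19 — deliver 3→2: ·
after 20 — deliver 1→4: ·
after 21 — deliver 4→0: ·
after 22 — timeout(0): n0:coor/t4/[x]

no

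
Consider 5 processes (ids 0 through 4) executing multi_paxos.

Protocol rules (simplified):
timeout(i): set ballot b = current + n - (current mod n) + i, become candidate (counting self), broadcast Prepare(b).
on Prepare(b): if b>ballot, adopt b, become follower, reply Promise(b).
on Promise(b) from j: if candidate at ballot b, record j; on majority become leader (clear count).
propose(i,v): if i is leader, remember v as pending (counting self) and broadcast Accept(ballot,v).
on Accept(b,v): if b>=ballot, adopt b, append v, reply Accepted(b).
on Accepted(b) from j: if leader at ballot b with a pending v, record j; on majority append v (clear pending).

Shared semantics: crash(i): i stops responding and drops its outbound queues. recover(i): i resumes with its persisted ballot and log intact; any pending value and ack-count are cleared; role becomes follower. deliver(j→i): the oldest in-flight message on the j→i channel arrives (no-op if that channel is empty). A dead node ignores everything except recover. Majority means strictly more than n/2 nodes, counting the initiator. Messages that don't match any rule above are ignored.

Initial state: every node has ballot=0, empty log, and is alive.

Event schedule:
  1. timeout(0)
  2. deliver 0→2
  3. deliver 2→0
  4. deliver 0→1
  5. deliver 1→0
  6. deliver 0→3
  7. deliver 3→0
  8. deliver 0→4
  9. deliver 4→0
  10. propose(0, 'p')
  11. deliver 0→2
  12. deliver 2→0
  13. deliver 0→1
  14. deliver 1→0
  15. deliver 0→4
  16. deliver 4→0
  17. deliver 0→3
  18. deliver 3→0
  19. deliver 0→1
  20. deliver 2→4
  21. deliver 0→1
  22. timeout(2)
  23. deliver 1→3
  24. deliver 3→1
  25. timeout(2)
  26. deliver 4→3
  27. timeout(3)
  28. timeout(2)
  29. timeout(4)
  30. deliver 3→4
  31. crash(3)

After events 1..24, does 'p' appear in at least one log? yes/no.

yes

step 1 timeout(0): 0={cand,b=5,log=-}
step 2 deliver 0→2: 2={foll,b=5,log=-}
step 3 deliver 2→0: —
step 4 deliver 0→1: 1={foll,b=5,log=-}
step 5 deliver 1→0: 0={lead,b=5,log=-}
step 6 deliver 0→3: 3={foll,b=5,log=-}
step 7 deliver 3→0: —
step 8 deliver 0→4: 4={foll,b=5,log=-}
step 9 deliver 4→0: —
step 10 propose(0,'p'): —
step 11 deliver 0→2: 2={foll,b=5,log=p}
step 12 deliver 2→0: —
step 13 deliver 0→1: 1={foll,b=5,log=p}
step 14 deliver 1→0: 0={lead,b=5,log=p}
step 15 deliver 0→4: 4={foll,b=5,log=p}
step 16 deliver 4→0: —
step 17 deliver 0→3: 3={foll,b=5,log=p}
step 18 deliver 3→0: —
step 19 deliver 0→1: —
step 20 deliver 2→4: —
step 21 deliver 0→1: —
step 22 timeout(2): 2={cand,b=12,log=p}
step 23 deliver 1→3: —
step 24 deliver 3→1: —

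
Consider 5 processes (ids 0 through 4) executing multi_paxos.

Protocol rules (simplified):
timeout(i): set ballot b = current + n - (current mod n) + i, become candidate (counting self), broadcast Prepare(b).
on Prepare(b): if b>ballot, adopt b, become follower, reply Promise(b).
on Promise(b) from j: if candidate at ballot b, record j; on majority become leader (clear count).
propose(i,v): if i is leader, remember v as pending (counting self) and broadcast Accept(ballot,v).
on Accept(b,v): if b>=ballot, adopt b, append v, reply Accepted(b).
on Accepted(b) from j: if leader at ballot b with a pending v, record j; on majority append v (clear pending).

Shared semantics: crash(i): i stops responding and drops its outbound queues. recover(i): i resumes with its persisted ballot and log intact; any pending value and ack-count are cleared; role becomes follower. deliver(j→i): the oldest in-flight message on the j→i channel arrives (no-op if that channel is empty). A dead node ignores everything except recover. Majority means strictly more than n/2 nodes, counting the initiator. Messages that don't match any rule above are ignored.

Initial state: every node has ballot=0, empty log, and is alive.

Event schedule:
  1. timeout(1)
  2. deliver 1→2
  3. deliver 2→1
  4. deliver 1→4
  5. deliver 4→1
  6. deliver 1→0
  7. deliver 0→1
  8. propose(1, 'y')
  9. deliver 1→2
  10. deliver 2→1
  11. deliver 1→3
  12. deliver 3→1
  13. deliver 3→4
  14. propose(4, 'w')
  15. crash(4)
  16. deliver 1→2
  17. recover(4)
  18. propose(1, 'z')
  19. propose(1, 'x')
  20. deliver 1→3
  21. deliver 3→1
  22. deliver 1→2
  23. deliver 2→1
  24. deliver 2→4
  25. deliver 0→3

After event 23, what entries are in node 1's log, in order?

step 1 timeout(1): 1={cand,b=6,log=-}
step 2 deliver 1→2: 2={foll,b=6,log=-}
step 3 deliver 2→1: —
step 4 deliver 1→4: 4={foll,b=6,log=-}
step 5 deliver 4→1: 1={lead,b=6,log=-}
step 6 deliver 1→0: 0={foll,b=6,log=-}
step 7 deliver 0→1: —
step 8 propose(1,'y'): —
step 9 deliver 1→2: 2={foll,b=6,log=y}
step 10 deliver 2→1: —
step 11 deliver 1→3: 3={foll,b=6,log=-}
step 12 deliver 3→1: —
step 13 deliver 3→4: —
step 14 propose(4,'w'): —
step 15 crash(4): 4={✗foll,b=6,log=-}
step 16 deliver 1→2: —
step 17 recover(4): 4={foll,b=6,log=-}
step 18 propose(1,'z'): —
step 19 propose(1,'x'): —
step 20 deliver 1→3: 3={foll,b=6,log=y}
step 21 deliver 3→1: —
step 22 deliver 1→2: 2={foll,b=6,log=y,z}
step 23 deliver 2→1: 1={lead,b=6,log=x}

x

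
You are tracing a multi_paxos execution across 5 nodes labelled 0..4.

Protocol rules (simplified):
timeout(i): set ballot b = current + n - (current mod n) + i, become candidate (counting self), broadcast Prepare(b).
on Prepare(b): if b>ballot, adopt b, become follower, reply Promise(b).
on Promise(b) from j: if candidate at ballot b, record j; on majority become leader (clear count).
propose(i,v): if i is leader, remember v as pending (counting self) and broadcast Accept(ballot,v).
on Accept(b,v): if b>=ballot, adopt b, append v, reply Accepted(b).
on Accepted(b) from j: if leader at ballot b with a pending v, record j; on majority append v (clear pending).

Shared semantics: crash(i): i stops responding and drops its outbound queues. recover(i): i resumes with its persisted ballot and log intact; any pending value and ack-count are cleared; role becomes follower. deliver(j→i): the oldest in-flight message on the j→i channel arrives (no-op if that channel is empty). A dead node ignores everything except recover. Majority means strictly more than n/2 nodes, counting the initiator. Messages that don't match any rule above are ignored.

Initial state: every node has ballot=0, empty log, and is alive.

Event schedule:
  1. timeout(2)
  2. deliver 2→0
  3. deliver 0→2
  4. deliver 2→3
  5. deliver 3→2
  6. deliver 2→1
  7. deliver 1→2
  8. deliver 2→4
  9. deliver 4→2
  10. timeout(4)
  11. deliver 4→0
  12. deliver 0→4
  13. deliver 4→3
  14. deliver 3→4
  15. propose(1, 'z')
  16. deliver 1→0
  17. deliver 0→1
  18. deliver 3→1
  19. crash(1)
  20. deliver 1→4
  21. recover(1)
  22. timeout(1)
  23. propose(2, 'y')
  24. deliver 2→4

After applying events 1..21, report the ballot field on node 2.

after 1 — timeout(2): n2:cand/b7/[-]
after 2 — deliver 2→0: n0:foll/b7/[-]
after 3 — deliver 0→2: ·
after 4 — deliver 2→3: n3:foll/b7/[-]
after 5 — deliver 3→2: n2:lead/b7/[-]
after 6 — deliver 2→1: n1:foll/b7/[-]
after 7 — deliver 1→2: ·
after 8 — deliver 2→4: n4:foll/b7/[-]
after 9 — deliver 4→2: ·
after 10 — timeout(4): n4:cand/b14/[-]
after 11 — deliver 4→0: n0:foll/b14/[-]
after 12 — deliver 0→4: ·
after 13 — deliver 4→3: n3:foll/b14/[-]
after 14 — deliver 3→4: n4:lead/b14/[-]
after 15 — propose(1,'z'): ·
after 16 — deliver 1→0: ·
after 17 — deliver 0→1: ·
after 18 — deliver 3→1: ·
after 19 — crash(1): n1:✗foll/b7/[-]
after 20 — deliver 1→4: ·
after 21 — recover(1): n1:foll/b7/[-]

7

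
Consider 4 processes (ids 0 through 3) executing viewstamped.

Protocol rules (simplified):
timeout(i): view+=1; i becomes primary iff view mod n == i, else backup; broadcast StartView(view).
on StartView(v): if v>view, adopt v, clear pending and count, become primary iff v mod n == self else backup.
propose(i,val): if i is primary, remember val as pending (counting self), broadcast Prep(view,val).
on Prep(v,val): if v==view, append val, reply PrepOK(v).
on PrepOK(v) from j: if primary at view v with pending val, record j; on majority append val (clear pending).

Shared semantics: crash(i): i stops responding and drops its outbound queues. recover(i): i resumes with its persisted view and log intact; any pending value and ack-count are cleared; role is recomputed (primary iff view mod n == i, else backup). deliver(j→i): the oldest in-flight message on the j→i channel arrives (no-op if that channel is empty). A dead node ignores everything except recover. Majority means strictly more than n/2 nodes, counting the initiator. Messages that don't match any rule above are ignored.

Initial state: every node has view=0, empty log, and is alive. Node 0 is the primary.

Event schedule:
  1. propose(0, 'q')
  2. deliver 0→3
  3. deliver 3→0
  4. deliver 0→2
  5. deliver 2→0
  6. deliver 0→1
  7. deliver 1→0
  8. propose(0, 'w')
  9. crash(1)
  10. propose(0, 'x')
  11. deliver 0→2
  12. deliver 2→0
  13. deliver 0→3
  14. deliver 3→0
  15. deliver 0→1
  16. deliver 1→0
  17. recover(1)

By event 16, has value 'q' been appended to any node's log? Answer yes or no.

[1] propose(0,'q') → ∅
[2] deliver 0→3 → N3(back v0 [q])
[3] deliver 3→0 → ∅
[4] deliver 0→2 → N2(back v0 [q])
[5] deliver 2→0 → N0(prim v0 [q])
[6] deliver 0→1 → N1(back v0 [q])
[7] deliver 1→0 → ∅
[8] propose(0,'w') → ∅
[9] crash(1) → N1(✗back v0 [q])
[10] propose(0,'x') → ∅
[11] deliver 0→2 → N2(back v0 [q,w])
[12] deliver 2→0 → ∅
[13] deliver 0→3 → N3(back v0 [q,w])
[14] deliver 3→0 → N0(prim v0 [q,x])
[15] deliver 0→1 → ∅
[16] deliver 1→0 → ∅

yes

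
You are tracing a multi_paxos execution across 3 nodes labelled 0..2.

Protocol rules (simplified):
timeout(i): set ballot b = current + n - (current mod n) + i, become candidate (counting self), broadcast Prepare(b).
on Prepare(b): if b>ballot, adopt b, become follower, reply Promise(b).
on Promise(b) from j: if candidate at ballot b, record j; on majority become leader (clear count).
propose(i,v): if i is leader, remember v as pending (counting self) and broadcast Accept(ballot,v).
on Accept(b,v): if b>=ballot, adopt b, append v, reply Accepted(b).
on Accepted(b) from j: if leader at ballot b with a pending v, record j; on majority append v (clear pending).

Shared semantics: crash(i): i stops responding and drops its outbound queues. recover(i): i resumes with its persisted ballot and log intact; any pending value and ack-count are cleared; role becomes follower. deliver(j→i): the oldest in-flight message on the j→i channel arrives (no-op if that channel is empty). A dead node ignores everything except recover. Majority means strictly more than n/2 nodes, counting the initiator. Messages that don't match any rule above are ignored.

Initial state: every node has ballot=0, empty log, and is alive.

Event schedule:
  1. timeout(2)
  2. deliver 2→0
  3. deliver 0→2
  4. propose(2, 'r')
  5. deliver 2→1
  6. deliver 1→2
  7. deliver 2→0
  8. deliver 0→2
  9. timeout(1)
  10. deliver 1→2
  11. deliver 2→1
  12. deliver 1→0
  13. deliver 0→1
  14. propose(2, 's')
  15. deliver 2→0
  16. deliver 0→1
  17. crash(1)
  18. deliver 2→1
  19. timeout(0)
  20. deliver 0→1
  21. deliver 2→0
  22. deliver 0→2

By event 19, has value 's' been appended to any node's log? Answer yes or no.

e1 timeout(2): 2[cand,b=5,-]
e2 deliver 2→0: 0[foll,b=5,-]
e3 deliver 0→2: 2[lead,b=5,-]
e4 propose(2,'r'): ·
e5 deliver 2→1: 1[foll,b=5,-]
e6 deliver 1→2: ·
e7 deliver 2→0: 0[foll,b=5,r]
e8 deliver 0→2: 2[lead,b=5,r]
e9 timeout(1): 1[cand,b=7,-]
e10 deliver 1→2: 2[foll,b=7,r]
e11 deliver 2→1: ·
e12 deliver 1→0: 0[foll,b=7,r]
e13 deliver 0→1: 1[lead,b=7,-]
e14 propose(2,'s'): ·
e15 deliver 2→0: ·
e16 deliver 0→1: ·
e17 crash(1): 1[✗lead,b=7,-]
e18 deliver 2→1: ·
e19 timeout(0): 0[cand,b=9,r]

no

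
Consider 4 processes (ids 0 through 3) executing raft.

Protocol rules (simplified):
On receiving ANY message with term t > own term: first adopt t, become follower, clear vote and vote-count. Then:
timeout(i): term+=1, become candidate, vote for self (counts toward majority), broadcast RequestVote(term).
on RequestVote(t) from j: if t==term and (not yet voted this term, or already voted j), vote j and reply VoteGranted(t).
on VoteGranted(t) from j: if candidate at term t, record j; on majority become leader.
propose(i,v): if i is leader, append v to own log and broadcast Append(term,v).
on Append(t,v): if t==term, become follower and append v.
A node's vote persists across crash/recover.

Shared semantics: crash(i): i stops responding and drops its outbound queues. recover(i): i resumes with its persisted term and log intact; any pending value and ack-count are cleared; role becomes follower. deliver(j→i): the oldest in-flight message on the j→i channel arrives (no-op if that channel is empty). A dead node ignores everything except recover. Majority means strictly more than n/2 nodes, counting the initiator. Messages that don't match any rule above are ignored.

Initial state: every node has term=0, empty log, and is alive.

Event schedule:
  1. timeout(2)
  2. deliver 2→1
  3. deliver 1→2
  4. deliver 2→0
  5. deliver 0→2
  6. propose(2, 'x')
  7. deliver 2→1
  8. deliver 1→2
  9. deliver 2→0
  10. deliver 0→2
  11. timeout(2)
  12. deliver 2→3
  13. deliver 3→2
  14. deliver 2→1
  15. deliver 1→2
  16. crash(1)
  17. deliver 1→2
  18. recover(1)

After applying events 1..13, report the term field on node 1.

1

step 1 timeout(2): 2={cand,t=1,log=-}
step 2 deliver 2→1: 1={foll,t=1,log=-}
step 3 deliver 1→2: —
step 4 deliver 2→0: 0={foll,t=1,log=-}
step 5 deliver 0→2: 2={lead,t=1,log=-}
step 6 propose(2,'x'): 2={lead,t=1,log=x}
step 7 deliver 2→1: 1={foll,t=1,log=x}
step 8 deliver 1→2: —
step 9 deliver 2→0: 0={foll,t=1,log=x}
step 10 deliver 0→2: —
step 11 timeout(2): 2={cand,t=2,log=x}
step 12 deliver 2→3: 3={foll,t=1,log=-}
step 13 deliver 3→2: —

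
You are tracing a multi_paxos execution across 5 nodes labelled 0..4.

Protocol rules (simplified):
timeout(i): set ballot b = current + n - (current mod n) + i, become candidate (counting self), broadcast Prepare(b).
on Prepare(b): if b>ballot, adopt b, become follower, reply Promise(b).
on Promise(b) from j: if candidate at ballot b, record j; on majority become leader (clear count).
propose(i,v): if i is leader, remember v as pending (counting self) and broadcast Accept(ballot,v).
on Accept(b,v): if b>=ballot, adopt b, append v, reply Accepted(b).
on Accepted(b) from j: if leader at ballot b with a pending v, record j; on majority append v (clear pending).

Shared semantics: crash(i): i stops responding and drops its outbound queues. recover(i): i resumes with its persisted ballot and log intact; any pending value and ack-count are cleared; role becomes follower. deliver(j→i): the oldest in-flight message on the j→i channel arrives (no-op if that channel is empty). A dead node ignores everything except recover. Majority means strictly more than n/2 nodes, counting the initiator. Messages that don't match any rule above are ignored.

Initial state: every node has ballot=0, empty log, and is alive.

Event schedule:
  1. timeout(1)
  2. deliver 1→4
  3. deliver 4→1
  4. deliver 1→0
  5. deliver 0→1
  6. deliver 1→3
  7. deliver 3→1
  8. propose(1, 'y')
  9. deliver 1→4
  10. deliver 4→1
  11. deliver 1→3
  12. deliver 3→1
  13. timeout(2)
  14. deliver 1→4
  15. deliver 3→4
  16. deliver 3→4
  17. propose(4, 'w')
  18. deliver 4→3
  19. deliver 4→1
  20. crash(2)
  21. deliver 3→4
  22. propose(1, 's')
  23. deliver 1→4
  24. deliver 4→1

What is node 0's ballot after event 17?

after 1 — timeout(1): n1:cand/b6/[-]
after 2 — deliver 1→4: n4:foll/b6/[-]
after 3 — deliver 4→1: ·
after 4 — deliver 1→0: n0:foll/b6/[-]
after 5 — deliver 0→1: n1:lead/b6/[-]
after 6 — deliver 1→3: n3:foll/b6/[-]
after 7 — deliver 3→1: ·
after 8 — propose(1,'y'): ·
after 9 — deliver 1→4: n4:foll/b6/[y]
after 10 — deliver 4→1: ·
after 11 — deliver 1→3: n3:foll/b6/[y]
after 12 — deliver 3→1: n1:lead/b6/[y]
after 13 — timeout(2): n2:cand/b7/[-]
after 14 — deliver 1→4: ·
after 15 — deliver 3→4: ·
after 16 — deliver 3→4: ·
after 17 — propose(4,'w'): ·

6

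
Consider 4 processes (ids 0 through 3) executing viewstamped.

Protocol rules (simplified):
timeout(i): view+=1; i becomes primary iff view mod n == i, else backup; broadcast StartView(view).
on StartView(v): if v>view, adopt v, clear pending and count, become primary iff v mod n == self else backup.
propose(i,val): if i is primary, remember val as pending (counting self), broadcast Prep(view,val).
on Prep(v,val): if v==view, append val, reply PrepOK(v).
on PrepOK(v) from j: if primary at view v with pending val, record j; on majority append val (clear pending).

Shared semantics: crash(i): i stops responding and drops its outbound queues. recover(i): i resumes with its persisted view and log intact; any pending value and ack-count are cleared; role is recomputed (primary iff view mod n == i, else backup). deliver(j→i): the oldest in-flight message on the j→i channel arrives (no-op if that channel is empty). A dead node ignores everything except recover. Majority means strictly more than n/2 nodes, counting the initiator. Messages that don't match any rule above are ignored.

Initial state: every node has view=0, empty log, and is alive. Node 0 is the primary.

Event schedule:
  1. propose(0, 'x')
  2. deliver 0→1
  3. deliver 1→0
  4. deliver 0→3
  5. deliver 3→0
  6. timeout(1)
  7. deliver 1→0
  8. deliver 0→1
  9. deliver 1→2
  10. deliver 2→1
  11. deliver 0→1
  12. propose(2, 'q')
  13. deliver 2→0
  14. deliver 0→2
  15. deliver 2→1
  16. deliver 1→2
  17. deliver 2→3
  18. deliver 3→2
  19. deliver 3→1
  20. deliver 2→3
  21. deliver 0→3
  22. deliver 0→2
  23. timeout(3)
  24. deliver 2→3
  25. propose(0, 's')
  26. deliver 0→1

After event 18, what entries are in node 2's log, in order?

empty

step 1 propose(0,'x'): —
step 2 deliver 0→1: 1={back,v=0,log=x}
step 3 deliver 1→0: —
step 4 deliver 0→3: 3={back,v=0,log=x}
step 5 deliver 3→0: 0={prim,v=0,log=x}
step 6 timeout(1): 1={prim,v=1,log=x}
step 7 deliver 1→0: 0={back,v=1,log=x}
step 8 deliver 0→1: —
step 9 deliver 1→2: 2={back,v=1,log=-}
step 10 deliver 2→1: —
step 11 deliver 0→1: —
step 12 propose(2,'q'): —
step 13 deliver 2→0: —
step 14 deliver 0→2: —
step 15 deliver 2→1: —
step 16 deliver 1→2: —
step 17 deliver 2→3: —
step 18 deliver 3→2: —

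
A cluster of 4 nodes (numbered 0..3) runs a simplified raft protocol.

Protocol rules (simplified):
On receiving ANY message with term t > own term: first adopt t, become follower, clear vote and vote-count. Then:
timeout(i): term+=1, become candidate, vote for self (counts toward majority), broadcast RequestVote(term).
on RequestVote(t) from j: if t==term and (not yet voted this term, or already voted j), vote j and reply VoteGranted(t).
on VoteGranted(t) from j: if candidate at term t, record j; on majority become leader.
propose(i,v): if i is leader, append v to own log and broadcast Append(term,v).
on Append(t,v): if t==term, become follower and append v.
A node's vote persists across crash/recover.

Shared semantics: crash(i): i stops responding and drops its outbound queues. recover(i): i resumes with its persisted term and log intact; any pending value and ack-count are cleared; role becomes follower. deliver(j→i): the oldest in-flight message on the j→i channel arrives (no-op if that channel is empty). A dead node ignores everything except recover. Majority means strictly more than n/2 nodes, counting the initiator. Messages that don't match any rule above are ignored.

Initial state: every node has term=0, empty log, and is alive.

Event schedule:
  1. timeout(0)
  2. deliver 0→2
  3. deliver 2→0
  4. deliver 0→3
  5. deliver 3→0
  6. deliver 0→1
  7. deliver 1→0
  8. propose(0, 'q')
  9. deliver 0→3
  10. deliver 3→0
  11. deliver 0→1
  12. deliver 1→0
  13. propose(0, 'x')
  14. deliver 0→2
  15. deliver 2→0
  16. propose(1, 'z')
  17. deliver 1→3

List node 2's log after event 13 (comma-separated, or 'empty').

[1] timeout(0) → N0(cand t1 [-])
[2] deliver 0→2 → N2(foll t1 [-])
[3] deliver 2→0 → ∅
[4] deliver 0→3 → N3(foll t1 [-])
[5] deliver 3→0 → N0(lead t1 [-])
[6] deliver 0→1 → N1(foll t1 [-])
[7] deliver 1→0 → ∅
[8] propose(0,'q') → N0(lead t1 [q])
[9] deliver 0→3 → N3(foll t1 [q])
[10] deliver 3→0 → ∅
[11] deliver 0→1 → N1(foll t1 [q])
[12] deliver 1→0 → ∅
[13] propose(0,'x') → N0(lead t1 [q,x])

empty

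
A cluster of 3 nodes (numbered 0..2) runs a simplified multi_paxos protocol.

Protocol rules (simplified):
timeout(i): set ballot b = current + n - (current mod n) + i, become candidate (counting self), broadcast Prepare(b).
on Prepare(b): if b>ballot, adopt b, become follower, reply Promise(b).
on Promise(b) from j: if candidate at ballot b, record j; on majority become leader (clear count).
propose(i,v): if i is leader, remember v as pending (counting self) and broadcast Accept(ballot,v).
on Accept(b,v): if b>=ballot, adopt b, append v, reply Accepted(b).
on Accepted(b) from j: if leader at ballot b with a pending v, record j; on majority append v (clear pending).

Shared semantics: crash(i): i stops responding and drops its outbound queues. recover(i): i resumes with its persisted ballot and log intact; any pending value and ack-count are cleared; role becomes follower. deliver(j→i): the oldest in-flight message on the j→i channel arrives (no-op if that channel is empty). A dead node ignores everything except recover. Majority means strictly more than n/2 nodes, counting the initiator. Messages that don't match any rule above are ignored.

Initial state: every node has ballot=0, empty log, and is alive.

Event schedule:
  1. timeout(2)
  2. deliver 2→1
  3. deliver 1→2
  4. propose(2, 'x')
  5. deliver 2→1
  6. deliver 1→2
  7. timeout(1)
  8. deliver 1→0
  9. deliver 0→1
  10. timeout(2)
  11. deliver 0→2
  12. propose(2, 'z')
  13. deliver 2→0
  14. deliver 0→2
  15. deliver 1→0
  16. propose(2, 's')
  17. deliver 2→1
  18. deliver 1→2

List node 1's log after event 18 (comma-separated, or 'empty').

x

step 1 timeout(2): 2={cand,b=5,log=-}
step 2 deliver 2→1: 1={foll,b=5,log=-}
step 3 deliver 1→2: 2={lead,b=5,log=-}
step 4 propose(2,'x'): —
step 5 deliver 2→1: 1={foll,b=5,log=x}
step 6 deliver 1→2: 2={lead,b=5,log=x}
step 7 timeout(1): 1={cand,b=7,log=x}
step 8 deliver 1→0: 0={foll,b=7,log=-}
step 9 deliver 0→1: 1={lead,b=7,log=x}
step 10 timeout(2): 2={cand,b=8,log=x}
step 11 deliver 0→2: —
step 12 propose(2,'z'): —
step 13 deliver 2→0: —
step 14 deliver 0→2: —
step 15 deliver 1→0: —
step 16 propose(2,'s'): —
step 17 deliver 2→1: 1={foll,b=8,log=x}
step 18 deliver 1→2: —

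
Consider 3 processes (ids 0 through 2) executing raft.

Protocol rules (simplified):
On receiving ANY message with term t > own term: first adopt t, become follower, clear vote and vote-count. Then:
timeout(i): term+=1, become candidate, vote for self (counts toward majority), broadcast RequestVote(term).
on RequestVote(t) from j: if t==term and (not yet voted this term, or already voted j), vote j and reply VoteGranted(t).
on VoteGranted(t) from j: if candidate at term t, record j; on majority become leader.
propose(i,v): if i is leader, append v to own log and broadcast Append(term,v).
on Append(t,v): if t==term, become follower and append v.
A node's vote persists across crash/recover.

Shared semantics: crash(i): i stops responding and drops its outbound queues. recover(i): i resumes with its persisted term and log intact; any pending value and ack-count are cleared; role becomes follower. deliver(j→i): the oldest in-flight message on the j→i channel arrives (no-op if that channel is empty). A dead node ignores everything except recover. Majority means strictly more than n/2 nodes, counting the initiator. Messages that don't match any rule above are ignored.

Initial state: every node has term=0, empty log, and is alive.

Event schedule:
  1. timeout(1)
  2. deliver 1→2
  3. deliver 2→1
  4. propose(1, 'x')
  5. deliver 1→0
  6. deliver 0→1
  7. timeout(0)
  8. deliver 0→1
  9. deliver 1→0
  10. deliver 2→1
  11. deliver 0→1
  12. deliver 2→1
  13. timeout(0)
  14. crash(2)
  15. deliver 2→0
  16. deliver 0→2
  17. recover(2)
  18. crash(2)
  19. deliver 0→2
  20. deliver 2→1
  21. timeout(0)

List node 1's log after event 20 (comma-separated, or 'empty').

1. timeout(1):  <1:cand t1 ->
2. deliver 1→2:  <2:foll t1 ->
3. deliver 2→1:  <1:lead t1 ->
4. propose(1,'x'):  <1:lead t1 x>
5. deliver 1→0:  <0:foll t1 ->
6. deliver 0→1:  nop
7. timeout(0):  <0:cand t2 ->
8. deliver 0→1:  <1:foll t2 x>
9. deliver 1→0:  nop
10. deliver 2→1:  nop
11. deliver 0→1:  nop
12. deliver 2→1:  nop
13. timeout(0):  <0:cand t3 ->
14. crash(2):  <2:✗foll t1 ->
15. deliver 2→0:  nop
16. deliver 0→2:  nop
17. recover(2):  <2:foll t1 ->
18. crash(2):  <2:✗foll t1 ->
19. deliver 0→2:  nop
20. deliver 2→1:  nop

x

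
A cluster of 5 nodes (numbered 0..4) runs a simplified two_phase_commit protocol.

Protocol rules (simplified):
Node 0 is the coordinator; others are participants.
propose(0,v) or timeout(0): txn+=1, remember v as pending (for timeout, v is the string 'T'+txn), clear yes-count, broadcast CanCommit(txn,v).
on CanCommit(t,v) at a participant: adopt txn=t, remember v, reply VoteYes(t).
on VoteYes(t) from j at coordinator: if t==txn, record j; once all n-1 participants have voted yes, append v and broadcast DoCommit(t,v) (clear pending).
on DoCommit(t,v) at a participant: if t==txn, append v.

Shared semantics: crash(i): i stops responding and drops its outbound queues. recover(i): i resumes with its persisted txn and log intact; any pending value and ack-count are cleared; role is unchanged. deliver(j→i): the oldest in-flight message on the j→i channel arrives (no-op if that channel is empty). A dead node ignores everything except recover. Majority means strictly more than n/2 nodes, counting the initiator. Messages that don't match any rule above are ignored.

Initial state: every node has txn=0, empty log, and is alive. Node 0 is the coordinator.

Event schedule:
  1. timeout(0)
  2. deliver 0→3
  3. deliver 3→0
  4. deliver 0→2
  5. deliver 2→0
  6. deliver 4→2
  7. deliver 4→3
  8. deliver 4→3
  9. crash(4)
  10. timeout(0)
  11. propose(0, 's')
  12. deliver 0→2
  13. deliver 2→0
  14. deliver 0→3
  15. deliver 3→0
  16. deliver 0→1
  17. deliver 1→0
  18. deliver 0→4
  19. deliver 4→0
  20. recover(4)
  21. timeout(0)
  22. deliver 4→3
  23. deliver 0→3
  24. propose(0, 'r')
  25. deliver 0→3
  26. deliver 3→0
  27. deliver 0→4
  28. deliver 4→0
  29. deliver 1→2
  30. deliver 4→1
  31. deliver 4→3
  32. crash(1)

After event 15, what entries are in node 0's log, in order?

empty

after 1 — timeout(0): n0:coor/t1/[-]
after 2 — deliver 0→3: n3:part/t1/[-]
after 3 — deliver 3→0: ·
after 4 — deliver 0→2: n2:part/t1/[-]
after 5 — deliver 2→0: ·
after 6 — deliver 4→2: ·
after 7 — deliver 4→3: ·
after 8 — deliver 4→3: ·
after 9 — crash(4): n4:✗part/t0/[-]
after 10 — timeout(0): n0:coor/t2/[-]
after 11 — propose(0,'s'): n0:coor/t3/[-]
after 12 — deliver 0→2: n2:part/t2/[-]
after 13 — deliver 2→0: ·
after 14 — deliver 0→3: n3:part/t2/[-]
after 15 — deliver 3→0: ·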